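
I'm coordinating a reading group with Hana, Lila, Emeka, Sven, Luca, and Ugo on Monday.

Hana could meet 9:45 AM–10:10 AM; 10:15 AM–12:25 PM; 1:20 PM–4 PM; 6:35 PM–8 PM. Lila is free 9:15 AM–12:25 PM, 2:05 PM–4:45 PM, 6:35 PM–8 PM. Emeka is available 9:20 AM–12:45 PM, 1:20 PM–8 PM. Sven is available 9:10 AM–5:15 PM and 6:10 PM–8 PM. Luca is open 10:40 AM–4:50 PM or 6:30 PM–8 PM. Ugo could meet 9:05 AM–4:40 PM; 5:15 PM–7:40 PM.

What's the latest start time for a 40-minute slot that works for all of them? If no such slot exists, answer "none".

Hana ∩ Lila: 09:45-10:10, 10:15-12:25, 14:05-16:00, 18:35-20:00.
Hana ∩ Lila ∩ Emeka: 09:45-10:10, 10:15-12:25, 14:05-16:00, 18:35-20:00.
Hana ∩ Lila ∩ Emeka ∩ Sven: 09:45-10:10, 10:15-12:25, 14:05-16:00, 18:35-20:00.
Hana ∩ Lila ∩ Emeka ∩ Sven ∩ Luca: 10:40-12:25, 14:05-16:00, 18:35-20:00.
Hana ∩ Lila ∩ Emeka ∩ Sven ∩ Luca ∩ Ugo: 10:40-12:25, 14:05-16:00, 18:35-19:40.
So the common availability across everyone is 10:40-12:25, 14:05-16:00, 18:35-19:40.
The last common window of at least 40 minutes is 18:35-19:40; a 40-minute meeting can start as late as 19:00 and still end by 19:40.

19:00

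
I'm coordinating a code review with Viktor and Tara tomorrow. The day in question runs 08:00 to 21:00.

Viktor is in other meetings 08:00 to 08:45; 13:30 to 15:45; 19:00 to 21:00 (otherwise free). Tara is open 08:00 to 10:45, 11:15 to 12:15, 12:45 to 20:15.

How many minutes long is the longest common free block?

Viktor free: 08:45-13:30, 15:45-19:00 (invert busy blocks within the working day).
Tara free: 08:00-10:45, 11:15-12:15, 12:45-20:15.
Viktor ∩ Tara: 08:45-10:45, 11:15-12:15, 12:45-13:30, 15:45-19:00.
So the common availability across everyone is 08:45-10:45, 11:15-12:15, 12:45-13:30, 15:45-19:00.
The longest is 15:45-19:00 at 195 minutes.

195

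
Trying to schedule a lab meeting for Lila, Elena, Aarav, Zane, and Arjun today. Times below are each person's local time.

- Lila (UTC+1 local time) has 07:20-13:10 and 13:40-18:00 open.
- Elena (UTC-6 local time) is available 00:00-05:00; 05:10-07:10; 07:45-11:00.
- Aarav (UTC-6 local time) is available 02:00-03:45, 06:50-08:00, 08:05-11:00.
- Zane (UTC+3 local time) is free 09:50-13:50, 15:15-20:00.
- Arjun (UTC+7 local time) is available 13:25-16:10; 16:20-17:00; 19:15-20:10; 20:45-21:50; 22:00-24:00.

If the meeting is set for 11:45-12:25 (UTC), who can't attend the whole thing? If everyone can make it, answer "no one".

Aarav, Arjun, Lila, Zane

Lila in UTC: 06:20-12:10, 12:40-17:00 (subtract 1h to convert from UTC+1).
Elena in UTC: 06:00-11:00, 11:10-13:10, 13:45-17:00 (add 6h to convert from UTC-6).
Aarav in UTC: 08:00-09:45, 12:50-14:00, 14:05-17:00 (add 6h to convert from UTC-6).
Zane in UTC: 06:50-10:50, 12:15-17:00 (subtract 3h to convert from UTC+3).
Arjun in UTC: 06:25-09:10, 09:20-10:00, 12:15-13:10, 13:45-14:50, 15:00-17:00 (subtract 7h to convert from UTC+7).
Lila: not fully free for 11:45-12:25. Elena: free for 11:45-12:25. Aarav: not fully free for 11:45-12:25. Zane: not fully free for 11:45-12:25. Arjun: not fully free for 11:45-12:25.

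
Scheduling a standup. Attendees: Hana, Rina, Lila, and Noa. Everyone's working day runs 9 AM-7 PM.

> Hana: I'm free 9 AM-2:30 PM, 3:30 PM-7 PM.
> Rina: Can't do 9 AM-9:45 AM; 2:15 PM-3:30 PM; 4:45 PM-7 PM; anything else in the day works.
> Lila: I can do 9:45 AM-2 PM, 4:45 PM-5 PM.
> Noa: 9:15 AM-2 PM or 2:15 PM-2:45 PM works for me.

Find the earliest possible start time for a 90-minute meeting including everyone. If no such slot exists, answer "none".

Hana free: 09:00-14:30, 15:30-19:00.
Rina free: 09:45-14:15, 15:30-16:45 (invert busy blocks within the working day).
Lila free: 09:45-14:00, 16:45-17:00.
Noa free: 09:15-14:00, 14:15-14:45.
Hana ∩ Rina: 09:45-14:15, 15:30-16:45.
Hana ∩ Rina ∩ Lila: 09:45-14:00.
Hana ∩ Rina ∩ Lila ∩ Noa: 09:45-14:00.
The first common window of at least 90 minutes is 09:45-14:00, so the earliest start is 09:45.

09:45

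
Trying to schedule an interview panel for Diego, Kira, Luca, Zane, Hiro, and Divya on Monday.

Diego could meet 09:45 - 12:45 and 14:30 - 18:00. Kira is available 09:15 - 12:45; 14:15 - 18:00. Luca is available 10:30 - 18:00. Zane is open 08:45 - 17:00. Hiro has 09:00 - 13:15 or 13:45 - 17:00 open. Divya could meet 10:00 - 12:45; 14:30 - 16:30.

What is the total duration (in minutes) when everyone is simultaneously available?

255

Diego ∩ Kira: 09:45-12:45, 14:30-18:00.
Diego ∩ Kira ∩ Luca: 10:30-12:45, 14:30-18:00.
Diego ∩ Kira ∩ Luca ∩ Zane: 10:30-12:45, 14:30-17:00.
Diego ∩ Kira ∩ Luca ∩ Zane ∩ Hiro: 10:30-12:45, 14:30-17:00.
Diego ∩ Kira ∩ Luca ∩ Zane ∩ Hiro ∩ Divya: 10:30-12:45, 14:30-16:30.
So the common availability across everyone is 10:30-12:45, 14:30-16:30.
Summing the common windows: 135 + 120 = 255 minutes.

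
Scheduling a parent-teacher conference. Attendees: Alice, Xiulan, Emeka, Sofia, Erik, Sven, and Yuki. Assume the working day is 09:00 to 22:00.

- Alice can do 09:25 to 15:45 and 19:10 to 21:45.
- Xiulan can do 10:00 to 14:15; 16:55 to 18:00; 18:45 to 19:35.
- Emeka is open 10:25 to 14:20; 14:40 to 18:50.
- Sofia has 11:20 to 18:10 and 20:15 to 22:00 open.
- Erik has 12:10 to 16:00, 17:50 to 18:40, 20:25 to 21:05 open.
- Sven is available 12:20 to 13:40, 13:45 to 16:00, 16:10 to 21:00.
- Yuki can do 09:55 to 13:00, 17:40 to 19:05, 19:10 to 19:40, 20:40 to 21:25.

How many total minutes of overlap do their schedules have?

40

Alice ∩ Xiulan: 10:00-14:15, 19:10-19:35.
Alice ∩ Xiulan ∩ Emeka: 10:25-14:15.
Alice ∩ Xiulan ∩ Emeka ∩ Sofia: 11:20-14:15.
Alice ∩ Xiulan ∩ Emeka ∩ Sofia ∩ Erik: 12:10-14:15.
Alice ∩ Xiulan ∩ Emeka ∩ Sofia ∩ Erik ∩ Sven: 12:20-13:40, 13:45-14:15.
Alice ∩ Xiulan ∩ Emeka ∩ Sofia ∩ Erik ∩ Sven ∩ Yuki: 12:20-13:00.
That's a single block of 40 minutes.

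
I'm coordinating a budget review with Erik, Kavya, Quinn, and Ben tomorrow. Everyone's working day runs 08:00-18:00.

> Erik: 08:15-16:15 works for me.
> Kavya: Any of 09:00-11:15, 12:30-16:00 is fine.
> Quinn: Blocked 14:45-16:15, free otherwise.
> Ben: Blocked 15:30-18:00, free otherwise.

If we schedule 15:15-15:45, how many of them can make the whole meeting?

Erik free: 08:15-16:15.
Kavya free: 09:00-11:15, 12:30-16:00.
Quinn free: 08:00-14:45, 16:15-18:00 (invert busy blocks within the working day).
Ben free: 08:00-15:30 (invert busy blocks within the working day).
Erik and Kavya can make the full 15:15-15:45 slot — that's 2.

2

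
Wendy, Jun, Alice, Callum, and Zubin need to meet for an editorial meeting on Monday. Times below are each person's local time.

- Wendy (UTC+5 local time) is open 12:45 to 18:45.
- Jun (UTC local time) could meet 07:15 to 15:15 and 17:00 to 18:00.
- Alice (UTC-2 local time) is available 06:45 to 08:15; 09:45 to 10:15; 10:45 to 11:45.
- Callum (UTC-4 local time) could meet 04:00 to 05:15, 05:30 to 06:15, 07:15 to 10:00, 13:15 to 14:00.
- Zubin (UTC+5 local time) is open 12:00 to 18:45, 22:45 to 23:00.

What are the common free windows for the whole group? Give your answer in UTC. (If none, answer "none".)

Wendy in UTC: 07:45-13:45 (subtract 5h to convert from UTC+5).
Jun in UTC: 07:15-15:15, 17:00-18:00.
Alice in UTC: 08:45-10:15, 11:45-12:15, 12:45-13:45 (add 2h to convert from UTC-2).
Callum in UTC: 08:00-09:15, 09:30-10:15, 11:15-14:00, 17:15-18:00 (add 4h to convert from UTC-4).
Zubin in UTC: 07:00-13:45, 17:45-18:00 (subtract 5h to convert from UTC+5).
Wendy ∩ Jun: 07:45-13:45.
Wendy ∩ Jun ∩ Alice: 08:45-10:15, 11:45-12:15, 12:45-13:45.
Wendy ∩ Jun ∩ Alice ∩ Callum: 08:45-09:15, 09:30-10:15, 11:45-12:15, 12:45-13:45.
Wendy ∩ Jun ∩ Alice ∩ Callum ∩ Zubin: 08:45-09:15, 09:30-10:15, 11:45-12:15, 12:45-13:45.

08:45-09:15, 09:30-10:15, 11:45-12:15, 12:45-13:45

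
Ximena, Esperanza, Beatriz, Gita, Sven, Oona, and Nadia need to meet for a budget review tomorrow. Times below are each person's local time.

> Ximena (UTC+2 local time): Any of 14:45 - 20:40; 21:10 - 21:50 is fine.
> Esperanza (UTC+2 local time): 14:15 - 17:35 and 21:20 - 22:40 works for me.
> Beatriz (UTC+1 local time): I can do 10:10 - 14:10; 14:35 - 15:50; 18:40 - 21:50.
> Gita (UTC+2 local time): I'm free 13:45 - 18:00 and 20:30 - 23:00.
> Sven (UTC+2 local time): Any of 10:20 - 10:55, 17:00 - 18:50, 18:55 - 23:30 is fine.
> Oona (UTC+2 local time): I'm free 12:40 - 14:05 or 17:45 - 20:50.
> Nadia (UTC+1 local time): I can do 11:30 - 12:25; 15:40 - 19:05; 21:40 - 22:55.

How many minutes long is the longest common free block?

Ximena in UTC: 12:45-18:40, 19:10-19:50 (subtract 2h to convert from UTC+2).
Esperanza in UTC: 12:15-15:35, 19:20-20:40 (subtract 2h to convert from UTC+2).
Beatriz in UTC: 09:10-13:10, 13:35-14:50, 17:40-20:50 (subtract 1h to convert from UTC+1).
Gita in UTC: 11:45-16:00, 18:30-21:00 (subtract 2h to convert from UTC+2).
Sven in UTC: 08:20-08:55, 15:00-16:50, 16:55-21:30 (subtract 2h to convert from UTC+2).
Oona in UTC: 10:40-12:05, 15:45-18:50 (subtract 2h to convert from UTC+2).
Nadia in UTC: 10:30-11:25, 14:40-18:05, 20:40-21:55 (subtract 1h to convert from UTC+1).
Ximena ∩ Esperanza: 12:45-15:35, 19:20-19:50.
Ximena ∩ Esperanza ∩ Beatriz: 12:45-13:10, 13:35-14:50, 19:20-19:50.
Ximena ∩ Esperanza ∩ Beatriz ∩ Gita: 12:45-13:10, 13:35-14:50, 19:20-19:50.
Ximena ∩ Esperanza ∩ Beatriz ∩ Gita ∩ Sven: 19:20-19:50.
Ximena ∩ Esperanza ∩ Beatriz ∩ Gita ∩ Sven ∩ Oona: ∅.
Ximena ∩ Esperanza ∩ Beatriz ∩ Gita ∩ Sven ∩ Oona ∩ Nadia: ∅.
There is no time when everyone is free.
No common window exists, so the longest block is 0 minutes.

0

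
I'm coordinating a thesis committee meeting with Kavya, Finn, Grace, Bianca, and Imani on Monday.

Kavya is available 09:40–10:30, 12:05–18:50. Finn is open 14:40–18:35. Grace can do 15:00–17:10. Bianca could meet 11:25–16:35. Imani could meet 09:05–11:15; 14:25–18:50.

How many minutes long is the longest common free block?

Kavya ∩ Finn: 14:40-18:35.
Kavya ∩ Finn ∩ Grace: 15:00-17:10.
Kavya ∩ Finn ∩ Grace ∩ Bianca: 15:00-16:35.
Kavya ∩ Finn ∩ Grace ∩ Bianca ∩ Imani: 15:00-16:35.
So the common availability across everyone is 15:00-16:35.
The longest is 15:00-16:35 at 95 minutes.

95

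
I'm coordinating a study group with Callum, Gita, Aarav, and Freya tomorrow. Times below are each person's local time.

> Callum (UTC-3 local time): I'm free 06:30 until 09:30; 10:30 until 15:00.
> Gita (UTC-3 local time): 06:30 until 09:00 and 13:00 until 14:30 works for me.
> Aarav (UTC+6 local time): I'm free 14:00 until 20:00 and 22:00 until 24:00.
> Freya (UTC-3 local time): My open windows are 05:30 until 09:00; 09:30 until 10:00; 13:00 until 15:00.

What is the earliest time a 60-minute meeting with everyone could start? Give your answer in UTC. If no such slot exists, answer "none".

09:30

Callum in UTC: 09:30-12:30, 13:30-18:00 (add 3h to convert from UTC-3).
Gita in UTC: 09:30-12:00, 16:00-17:30 (add 3h to convert from UTC-3).
Aarav in UTC: 08:00-14:00, 16:00-18:00 (subtract 6h to convert from UTC+6).
Freya in UTC: 08:30-12:00, 12:30-13:00, 16:00-18:00 (add 3h to convert from UTC-3).
Callum ∩ Gita: 09:30-12:00, 16:00-17:30.
Callum ∩ Gita ∩ Aarav: 09:30-12:00, 16:00-17:30.
Callum ∩ Gita ∩ Aarav ∩ Freya: 09:30-12:00, 16:00-17:30.
The first common window of at least 60 minutes is 09:30-12:00, so the earliest start is 09:30.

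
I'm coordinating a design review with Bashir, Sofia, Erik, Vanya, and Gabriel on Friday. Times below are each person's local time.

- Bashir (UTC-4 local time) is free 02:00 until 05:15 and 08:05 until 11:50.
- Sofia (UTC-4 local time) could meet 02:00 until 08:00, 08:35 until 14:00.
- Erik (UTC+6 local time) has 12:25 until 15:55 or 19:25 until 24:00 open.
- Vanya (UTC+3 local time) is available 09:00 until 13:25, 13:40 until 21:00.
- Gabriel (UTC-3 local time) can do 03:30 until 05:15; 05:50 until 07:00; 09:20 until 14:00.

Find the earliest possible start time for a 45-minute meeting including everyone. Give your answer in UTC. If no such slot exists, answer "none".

Bashir in UTC: 06:00-09:15, 12:05-15:50 (add 4h to convert from UTC-4).
Sofia in UTC: 06:00-12:00, 12:35-18:00 (add 4h to convert from UTC-4).
Erik in UTC: 06:25-09:55, 13:25-18:00 (subtract 6h to convert from UTC+6).
Vanya in UTC: 06:00-10:25, 10:40-18:00 (subtract 3h to convert from UTC+3).
Gabriel in UTC: 06:30-08:15, 08:50-10:00, 12:20-17:00 (add 3h to convert from UTC-3).
Bashir ∩ Sofia: 06:00-09:15, 12:35-15:50.
Bashir ∩ Sofia ∩ Erik: 06:25-09:15, 13:25-15:50.
Bashir ∩ Sofia ∩ Erik ∩ Vanya: 06:25-09:15, 13:25-15:50.
Bashir ∩ Sofia ∩ Erik ∩ Vanya ∩ Gabriel: 06:30-08:15, 08:50-09:15, 13:25-15:50.
So the common availability across everyone is 06:30-08:15, 08:50-09:15, 13:25-15:50.
The first common window of at least 45 minutes is 06:30-08:15, so the earliest start is 06:30.

06:30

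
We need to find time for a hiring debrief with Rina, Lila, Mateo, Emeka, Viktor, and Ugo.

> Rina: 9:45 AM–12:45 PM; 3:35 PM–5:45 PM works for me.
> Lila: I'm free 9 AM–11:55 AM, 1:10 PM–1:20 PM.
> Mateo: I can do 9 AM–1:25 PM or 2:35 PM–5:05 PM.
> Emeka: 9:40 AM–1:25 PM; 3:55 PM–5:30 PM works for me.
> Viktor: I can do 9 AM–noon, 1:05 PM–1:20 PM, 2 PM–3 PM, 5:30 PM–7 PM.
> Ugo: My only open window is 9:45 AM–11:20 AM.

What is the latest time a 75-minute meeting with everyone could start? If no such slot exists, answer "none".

Rina ∩ Lila: 09:45-11:55.
Rina ∩ Lila ∩ Mateo: 09:45-11:55.
Rina ∩ Lila ∩ Mateo ∩ Emeka: 09:45-11:55.
Rina ∩ Lila ∩ Mateo ∩ Emeka ∩ Viktor: 09:45-11:55.
Rina ∩ Lila ∩ Mateo ∩ Emeka ∩ Viktor ∩ Ugo: 09:45-11:20.
The last common window of at least 75 minutes is 09:45-11:20; a 75-minute meeting can start as late as 10:05 and still end by 11:20.

10:05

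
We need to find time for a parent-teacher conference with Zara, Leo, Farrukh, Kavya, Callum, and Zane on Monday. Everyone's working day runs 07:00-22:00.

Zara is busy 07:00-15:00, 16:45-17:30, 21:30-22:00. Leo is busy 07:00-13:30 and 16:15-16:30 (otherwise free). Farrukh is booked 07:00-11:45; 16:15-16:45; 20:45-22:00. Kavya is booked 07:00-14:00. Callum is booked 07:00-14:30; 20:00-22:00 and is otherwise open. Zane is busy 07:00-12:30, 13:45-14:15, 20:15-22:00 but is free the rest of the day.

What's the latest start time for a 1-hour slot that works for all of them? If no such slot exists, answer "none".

Zara free: 15:00-16:45, 17:30-21:30 (invert busy blocks within the working day).
Leo free: 13:30-16:15, 16:30-22:00 (invert busy blocks within the working day).
Farrukh free: 11:45-16:15, 16:45-20:45 (invert busy blocks within the working day).
Kavya free: 14:00-22:00 (invert busy blocks within the working day).
Callum free: 14:30-20:00 (invert busy blocks within the working day).
Zane free: 12:30-13:45, 14:15-20:15 (invert busy blocks within the working day).
Zara ∩ Leo: 15:00-16:15, 16:30-16:45, 17:30-21:30.
Zara ∩ Leo ∩ Farrukh: 15:00-16:15, 17:30-20:45.
Zara ∩ Leo ∩ Farrukh ∩ Kavya: 15:00-16:15, 17:30-20:45.
Zara ∩ Leo ∩ Farrukh ∩ Kavya ∩ Callum: 15:00-16:15, 17:30-20:00.
Zara ∩ Leo ∩ Farrukh ∩ Kavya ∩ Callum ∩ Zane: 15:00-16:15, 17:30-20:00.
Those are the intersection windows.
The last common window of at least 60 minutes is 17:30-20:00; a 60-minute meeting can start as late as 19:00 and still end by 20:00.

19:00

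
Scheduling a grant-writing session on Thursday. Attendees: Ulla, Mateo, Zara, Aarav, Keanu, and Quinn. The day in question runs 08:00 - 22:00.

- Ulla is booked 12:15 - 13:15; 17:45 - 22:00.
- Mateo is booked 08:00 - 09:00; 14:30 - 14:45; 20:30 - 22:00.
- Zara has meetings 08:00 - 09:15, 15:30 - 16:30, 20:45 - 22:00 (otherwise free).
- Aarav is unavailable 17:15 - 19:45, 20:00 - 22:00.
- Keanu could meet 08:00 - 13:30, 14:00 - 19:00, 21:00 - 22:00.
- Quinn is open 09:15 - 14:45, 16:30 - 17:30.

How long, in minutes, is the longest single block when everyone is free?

180

Ulla free: 08:00-12:15, 13:15-17:45 (invert busy blocks within the working day).
Mateo free: 09:00-14:30, 14:45-20:30 (invert busy blocks within the working day).
Zara free: 09:15-15:30, 16:30-20:45 (invert busy blocks within the working day).
Aarav free: 08:00-17:15, 19:45-20:00 (invert busy blocks within the working day).
Keanu free: 08:00-13:30, 14:00-19:00, 21:00-22:00.
Quinn free: 09:15-14:45, 16:30-17:30.
Ulla ∩ Mateo: 09:00-12:15, 13:15-14:30, 14:45-17:45.
Ulla ∩ Mateo ∩ Zara: 09:15-12:15, 13:15-14:30, 14:45-15:30, 16:30-17:45.
Ulla ∩ Mateo ∩ Zara ∩ Aarav: 09:15-12:15, 13:15-14:30, 14:45-15:30, 16:30-17:15.
Ulla ∩ Mateo ∩ Zara ∩ Aarav ∩ Keanu: 09:15-12:15, 13:15-13:30, 14:00-14:30, 14:45-15:30, 16:30-17:15.
Ulla ∩ Mateo ∩ Zara ∩ Aarav ∩ Keanu ∩ Quinn: 09:15-12:15, 13:15-13:30, 14:00-14:30, 16:30-17:15.
The longest is 09:15-12:15 at 180 minutes.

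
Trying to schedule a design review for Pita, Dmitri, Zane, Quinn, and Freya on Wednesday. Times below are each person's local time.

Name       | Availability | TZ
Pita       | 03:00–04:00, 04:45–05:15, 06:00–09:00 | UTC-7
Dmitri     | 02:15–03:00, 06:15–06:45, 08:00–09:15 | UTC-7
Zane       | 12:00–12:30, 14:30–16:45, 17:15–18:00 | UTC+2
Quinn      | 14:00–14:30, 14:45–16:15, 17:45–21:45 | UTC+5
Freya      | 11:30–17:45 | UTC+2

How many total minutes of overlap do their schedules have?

Pita in UTC: 10:00-11:00, 11:45-12:15, 13:00-16:00 (add 7h to convert from UTC-7).
Dmitri in UTC: 09:15-10:00, 13:15-13:45, 15:00-16:15 (add 7h to convert from UTC-7).
Zane in UTC: 10:00-10:30, 12:30-14:45, 15:15-16:00 (subtract 2h to convert from UTC+2).
Quinn in UTC: 09:00-09:30, 09:45-11:15, 12:45-16:45 (subtract 5h to convert from UTC+5).
Freya in UTC: 09:30-15:45 (subtract 2h to convert from UTC+2).
Pita ∩ Dmitri: 13:15-13:45, 15:00-16:00.
Pita ∩ Dmitri ∩ Zane: 13:15-13:45, 15:15-16:00.
Pita ∩ Dmitri ∩ Zane ∩ Quinn: 13:15-13:45, 15:15-16:00.
Pita ∩ Dmitri ∩ Zane ∩ Quinn ∩ Freya: 13:15-13:45, 15:15-15:45.
Summing the common windows: 30 + 30 = 60 minutes.

60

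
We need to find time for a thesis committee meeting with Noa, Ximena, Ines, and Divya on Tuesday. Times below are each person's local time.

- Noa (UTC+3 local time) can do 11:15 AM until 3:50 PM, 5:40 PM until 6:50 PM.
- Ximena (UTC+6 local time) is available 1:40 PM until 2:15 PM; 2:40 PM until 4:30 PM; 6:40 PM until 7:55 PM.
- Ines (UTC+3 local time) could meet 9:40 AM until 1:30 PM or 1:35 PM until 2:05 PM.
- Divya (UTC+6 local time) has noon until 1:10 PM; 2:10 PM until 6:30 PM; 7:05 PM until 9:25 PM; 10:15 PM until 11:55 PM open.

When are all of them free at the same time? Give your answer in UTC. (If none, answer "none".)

Noa in UTC: 08:15-12:50, 14:40-15:50 (subtract 3h to convert from UTC+3).
Ximena in UTC: 07:40-08:15, 08:40-10:30, 12:40-13:55 (subtract 6h to convert from UTC+6).
Ines in UTC: 06:40-10:30, 10:35-11:05 (subtract 3h to convert from UTC+3).
Divya in UTC: 06:00-07:10, 08:10-12:30, 13:05-15:25, 16:15-17:55 (subtract 6h to convert from UTC+6).
Noa ∩ Ximena: 08:40-10:30, 12:40-12:50.
Noa ∩ Ximena ∩ Ines: 08:40-10:30.
Noa ∩ Ximena ∩ Ines ∩ Divya: 08:40-10:30.

08:40-10:30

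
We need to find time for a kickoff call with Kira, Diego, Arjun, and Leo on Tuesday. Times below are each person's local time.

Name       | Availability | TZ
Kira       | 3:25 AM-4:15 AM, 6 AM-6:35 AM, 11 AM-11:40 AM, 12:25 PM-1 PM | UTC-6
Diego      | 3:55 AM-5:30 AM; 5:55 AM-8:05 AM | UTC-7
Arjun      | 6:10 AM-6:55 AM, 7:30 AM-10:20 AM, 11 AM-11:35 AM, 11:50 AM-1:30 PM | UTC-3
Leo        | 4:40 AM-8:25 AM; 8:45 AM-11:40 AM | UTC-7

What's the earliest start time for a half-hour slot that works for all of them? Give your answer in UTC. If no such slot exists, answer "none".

Kira in UTC: 09:25-10:15, 12:00-12:35, 17:00-17:40, 18:25-19:00 (add 6h to convert from UTC-6).
Diego in UTC: 10:55-12:30, 12:55-15:05 (add 7h to convert from UTC-7).
Arjun in UTC: 09:10-09:55, 10:30-13:20, 14:00-14:35, 14:50-16:30 (add 3h to convert from UTC-3).
Leo in UTC: 11:40-15:25, 15:45-18:40 (add 7h to convert from UTC-7).
Kira ∩ Diego: 12:00-12:30.
Kira ∩ Diego ∩ Arjun: 12:00-12:30.
Kira ∩ Diego ∩ Arjun ∩ Leo: 12:00-12:30.
The first common window of at least 30 minutes is 12:00-12:30, so the earliest start is 12:00.

12:00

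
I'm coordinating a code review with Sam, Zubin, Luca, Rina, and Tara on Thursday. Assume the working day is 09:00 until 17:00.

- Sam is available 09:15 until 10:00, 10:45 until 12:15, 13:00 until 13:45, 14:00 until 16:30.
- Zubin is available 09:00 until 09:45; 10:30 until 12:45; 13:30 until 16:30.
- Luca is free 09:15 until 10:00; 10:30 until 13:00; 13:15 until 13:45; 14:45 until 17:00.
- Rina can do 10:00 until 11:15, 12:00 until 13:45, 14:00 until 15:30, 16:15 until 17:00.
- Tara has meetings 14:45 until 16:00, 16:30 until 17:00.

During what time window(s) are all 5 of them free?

10:45-11:15, 12:00-12:15, 13:30-13:45, 16:15-16:30

Sam free: 09:15-10:00, 10:45-12:15, 13:00-13:45, 14:00-16:30.
Zubin free: 09:00-09:45, 10:30-12:45, 13:30-16:30.
Luca free: 09:15-10:00, 10:30-13:00, 13:15-13:45, 14:45-17:00.
Rina free: 10:00-11:15, 12:00-13:45, 14:00-15:30, 16:15-17:00.
Tara free: 09:00-14:45, 16:00-16:30 (invert busy blocks within the working day).
Sam ∩ Zubin: 09:15-09:45, 10:45-12:15, 13:30-13:45, 14:00-16:30.
Sam ∩ Zubin ∩ Luca: 09:15-09:45, 10:45-12:15, 13:30-13:45, 14:45-16:30.
Sam ∩ Zubin ∩ Luca ∩ Rina: 10:45-11:15, 12:00-12:15, 13:30-13:45, 14:45-15:30, 16:15-16:30.
Sam ∩ Zubin ∩ Luca ∩ Rina ∩ Tara: 10:45-11:15, 12:00-12:15, 13:30-13:45, 16:15-16:30.
So the common availability across everyone is 10:45-11:15, 12:00-12:15, 13:30-13:45, 16:15-16:30.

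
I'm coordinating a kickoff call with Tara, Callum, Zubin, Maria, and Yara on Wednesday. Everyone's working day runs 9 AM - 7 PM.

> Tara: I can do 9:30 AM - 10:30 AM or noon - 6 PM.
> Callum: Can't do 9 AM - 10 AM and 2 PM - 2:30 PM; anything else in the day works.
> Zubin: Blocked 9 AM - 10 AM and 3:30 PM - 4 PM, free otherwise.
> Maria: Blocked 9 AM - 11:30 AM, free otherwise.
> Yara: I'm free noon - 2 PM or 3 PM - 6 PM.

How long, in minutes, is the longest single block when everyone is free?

Tara free: 09:30-10:30, 12:00-18:00.
Callum free: 10:00-14:00, 14:30-19:00 (invert busy blocks within the working day).
Zubin free: 10:00-15:30, 16:00-19:00 (invert busy blocks within the working day).
Maria free: 11:30-19:00 (invert busy blocks within the working day).
Yara free: 12:00-14:00, 15:00-18:00.
Tara ∩ Callum: 10:00-10:30, 12:00-14:00, 14:30-18:00.
Tara ∩ Callum ∩ Zubin: 10:00-10:30, 12:00-14:00, 14:30-15:30, 16:00-18:00.
Tara ∩ Callum ∩ Zubin ∩ Maria: 12:00-14:00, 14:30-15:30, 16:00-18:00.
Tara ∩ Callum ∩ Zubin ∩ Maria ∩ Yara: 12:00-14:00, 15:00-15:30, 16:00-18:00.
The longest is 12:00-14:00 at 120 minutes.

120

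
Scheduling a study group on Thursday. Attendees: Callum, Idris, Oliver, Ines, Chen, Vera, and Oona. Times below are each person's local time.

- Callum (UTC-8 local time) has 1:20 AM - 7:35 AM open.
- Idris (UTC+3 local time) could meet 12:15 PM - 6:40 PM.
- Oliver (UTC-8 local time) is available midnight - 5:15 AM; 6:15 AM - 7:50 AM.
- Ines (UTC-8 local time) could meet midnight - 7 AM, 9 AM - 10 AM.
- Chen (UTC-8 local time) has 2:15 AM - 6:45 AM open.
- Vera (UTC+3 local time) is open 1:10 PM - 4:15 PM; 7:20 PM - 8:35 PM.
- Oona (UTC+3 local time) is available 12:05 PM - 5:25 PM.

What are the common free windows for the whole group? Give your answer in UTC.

10:15-13:15

Callum in UTC: 09:20-15:35 (add 8h to convert from UTC-8).
Idris in UTC: 09:15-15:40 (subtract 3h to convert from UTC+3).
Oliver in UTC: 08:00-13:15, 14:15-15:50 (add 8h to convert from UTC-8).
Ines in UTC: 08:00-15:00, 17:00-18:00 (add 8h to convert from UTC-8).
Chen in UTC: 10:15-14:45 (add 8h to convert from UTC-8).
Vera in UTC: 10:10-13:15, 16:20-17:35 (subtract 3h to convert from UTC+3).
Oona in UTC: 09:05-14:25 (subtract 3h to convert from UTC+3).
Callum ∩ Idris: 09:20-15:35.
Callum ∩ Idris ∩ Oliver: 09:20-13:15, 14:15-15:35.
Callum ∩ Idris ∩ Oliver ∩ Ines: 09:20-13:15, 14:15-15:00.
Callum ∩ Idris ∩ Oliver ∩ Ines ∩ Chen: 10:15-13:15, 14:15-14:45.
Callum ∩ Idris ∩ Oliver ∩ Ines ∩ Chen ∩ Vera: 10:15-13:15.
Callum ∩ Idris ∩ Oliver ∩ Ines ∩ Chen ∩ Vera ∩ Oona: 10:15-13:15.
Those are the intersection windows.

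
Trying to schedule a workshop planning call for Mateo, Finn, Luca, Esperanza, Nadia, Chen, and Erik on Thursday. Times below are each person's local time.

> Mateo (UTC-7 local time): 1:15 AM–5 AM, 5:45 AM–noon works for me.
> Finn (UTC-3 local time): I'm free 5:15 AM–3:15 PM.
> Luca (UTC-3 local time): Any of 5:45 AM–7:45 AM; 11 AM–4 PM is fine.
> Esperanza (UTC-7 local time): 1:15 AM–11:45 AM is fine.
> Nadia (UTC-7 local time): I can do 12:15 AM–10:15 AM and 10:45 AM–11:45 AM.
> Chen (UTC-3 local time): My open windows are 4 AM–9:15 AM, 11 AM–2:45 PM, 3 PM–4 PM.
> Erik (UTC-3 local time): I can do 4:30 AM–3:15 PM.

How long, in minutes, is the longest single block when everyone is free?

Mateo in UTC: 08:15-12:00, 12:45-19:00 (add 7h to convert from UTC-7).
Finn in UTC: 08:15-18:15 (add 3h to convert from UTC-3).
Luca in UTC: 08:45-10:45, 14:00-19:00 (add 3h to convert from UTC-3).
Esperanza in UTC: 08:15-18:45 (add 7h to convert from UTC-7).
Nadia in UTC: 07:15-17:15, 17:45-18:45 (add 7h to convert from UTC-7).
Chen in UTC: 07:00-12:15, 14:00-17:45, 18:00-19:00 (add 3h to convert from UTC-3).
Erik in UTC: 07:30-18:15 (add 3h to convert from UTC-3).
Mateo ∩ Finn: 08:15-12:00, 12:45-18:15.
Mateo ∩ Finn ∩ Luca: 08:45-10:45, 14:00-18:15.
Mateo ∩ Finn ∩ Luca ∩ Esperanza: 08:45-10:45, 14:00-18:15.
Mateo ∩ Finn ∩ Luca ∩ Esperanza ∩ Nadia: 08:45-10:45, 14:00-17:15, 17:45-18:15.
Mateo ∩ Finn ∩ Luca ∩ Esperanza ∩ Nadia ∩ Chen: 08:45-10:45, 14:00-17:15, 18:00-18:15.
Mateo ∩ Finn ∩ Luca ∩ Esperanza ∩ Nadia ∩ Chen ∩ Erik: 08:45-10:45, 14:00-17:15, 18:00-18:15.
Those are the intersection windows.
The longest is 14:00-17:15 at 195 minutes.

195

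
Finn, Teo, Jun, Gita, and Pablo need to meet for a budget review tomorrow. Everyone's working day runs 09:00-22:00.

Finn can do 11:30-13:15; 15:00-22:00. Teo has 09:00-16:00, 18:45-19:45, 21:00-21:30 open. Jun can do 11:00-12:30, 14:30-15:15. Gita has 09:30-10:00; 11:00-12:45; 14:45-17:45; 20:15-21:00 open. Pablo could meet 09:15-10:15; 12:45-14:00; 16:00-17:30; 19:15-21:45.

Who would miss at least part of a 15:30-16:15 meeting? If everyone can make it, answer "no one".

Finn: free for 15:30-16:15. Teo: not fully free for 15:30-16:15. Jun: not fully free for 15:30-16:15. Gita: free for 15:30-16:15. Pablo: not fully free for 15:30-16:15.

Jun, Pablo, Teo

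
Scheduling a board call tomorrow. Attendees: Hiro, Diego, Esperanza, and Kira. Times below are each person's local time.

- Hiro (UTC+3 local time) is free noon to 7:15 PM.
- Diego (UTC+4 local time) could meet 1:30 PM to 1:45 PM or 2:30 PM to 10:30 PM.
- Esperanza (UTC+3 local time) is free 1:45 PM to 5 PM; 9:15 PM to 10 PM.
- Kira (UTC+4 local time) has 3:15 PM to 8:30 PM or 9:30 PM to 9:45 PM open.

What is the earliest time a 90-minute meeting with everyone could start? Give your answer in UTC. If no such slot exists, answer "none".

11:15

Hiro in UTC: 09:00-16:15 (subtract 3h to convert from UTC+3).
Diego in UTC: 09:30-09:45, 10:30-18:30 (subtract 4h to convert from UTC+4).
Esperanza in UTC: 10:45-14:00, 18:15-19:00 (subtract 3h to convert from UTC+3).
Kira in UTC: 11:15-16:30, 17:30-17:45 (subtract 4h to convert from UTC+4).
Hiro ∩ Diego: 09:30-09:45, 10:30-16:15.
Hiro ∩ Diego ∩ Esperanza: 10:45-14:00.
Hiro ∩ Diego ∩ Esperanza ∩ Kira: 11:15-14:00.
So the common availability across everyone is 11:15-14:00.
The first common window of at least 90 minutes is 11:15-14:00, so the earliest start is 11:15.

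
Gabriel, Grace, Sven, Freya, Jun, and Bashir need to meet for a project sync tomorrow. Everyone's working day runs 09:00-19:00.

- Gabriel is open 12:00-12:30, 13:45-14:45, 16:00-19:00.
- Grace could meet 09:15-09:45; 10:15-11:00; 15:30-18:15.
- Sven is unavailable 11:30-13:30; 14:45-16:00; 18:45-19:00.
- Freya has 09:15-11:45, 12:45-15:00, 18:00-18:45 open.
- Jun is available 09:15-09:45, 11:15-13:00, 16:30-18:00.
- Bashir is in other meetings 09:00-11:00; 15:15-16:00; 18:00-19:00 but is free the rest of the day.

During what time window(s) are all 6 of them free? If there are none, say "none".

Gabriel free: 12:00-12:30, 13:45-14:45, 16:00-19:00.
Grace free: 09:15-09:45, 10:15-11:00, 15:30-18:15.
Sven free: 09:00-11:30, 13:30-14:45, 16:00-18:45 (invert busy blocks within the working day).
Freya free: 09:15-11:45, 12:45-15:00, 18:00-18:45.
Jun free: 09:15-09:45, 11:15-13:00, 16:30-18:00.
Bashir free: 11:00-15:15, 16:00-18:00 (invert busy blocks within the working day).
Gabriel ∩ Grace: 16:00-18:15.
Gabriel ∩ Grace ∩ Sven: 16:00-18:15.
Gabriel ∩ Grace ∩ Sven ∩ Freya: 18:00-18:15.
Gabriel ∩ Grace ∩ Sven ∩ Freya ∩ Jun: ∅.
Gabriel ∩ Grace ∩ Sven ∩ Freya ∩ Jun ∩ Bashir: ∅.
There is no time when everyone is free.

none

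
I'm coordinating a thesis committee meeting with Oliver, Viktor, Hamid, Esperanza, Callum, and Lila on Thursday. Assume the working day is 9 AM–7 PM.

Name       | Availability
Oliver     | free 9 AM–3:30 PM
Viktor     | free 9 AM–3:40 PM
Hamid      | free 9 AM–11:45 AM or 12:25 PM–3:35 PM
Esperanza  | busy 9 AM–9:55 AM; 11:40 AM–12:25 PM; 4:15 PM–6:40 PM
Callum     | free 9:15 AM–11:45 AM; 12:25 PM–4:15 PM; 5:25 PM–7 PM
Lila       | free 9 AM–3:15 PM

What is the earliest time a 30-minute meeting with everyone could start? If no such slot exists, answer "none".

Oliver free: 09:00-15:30.
Viktor free: 09:00-15:40.
Hamid free: 09:00-11:45, 12:25-15:35.
Esperanza free: 09:55-11:40, 12:25-16:15, 18:40-19:00 (invert busy blocks within the working day).
Callum free: 09:15-11:45, 12:25-16:15, 17:25-19:00.
Lila free: 09:00-15:15.
Oliver ∩ Viktor: 09:00-15:30.
Oliver ∩ Viktor ∩ Hamid: 09:00-11:45, 12:25-15:30.
Oliver ∩ Viktor ∩ Hamid ∩ Esperanza: 09:55-11:40, 12:25-15:30.
Oliver ∩ Viktor ∩ Hamid ∩ Esperanza ∩ Callum: 09:55-11:40, 12:25-15:30.
Oliver ∩ Viktor ∩ Hamid ∩ Esperanza ∩ Callum ∩ Lila: 09:55-11:40, 12:25-15:15.
So the common availability across everyone is 09:55-11:40, 12:25-15:15.
The first common window of at least 30 minutes is 09:55-11:40, so the earliest start is 09:55.

09:55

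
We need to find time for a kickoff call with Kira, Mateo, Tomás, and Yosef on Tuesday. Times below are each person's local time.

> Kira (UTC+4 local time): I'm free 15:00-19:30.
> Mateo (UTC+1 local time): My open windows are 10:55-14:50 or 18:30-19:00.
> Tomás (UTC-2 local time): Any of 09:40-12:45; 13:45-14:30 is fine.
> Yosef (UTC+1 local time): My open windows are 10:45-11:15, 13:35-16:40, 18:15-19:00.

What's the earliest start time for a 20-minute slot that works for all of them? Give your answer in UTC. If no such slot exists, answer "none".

12:35

Kira in UTC: 11:00-15:30 (subtract 4h to convert from UTC+4).
Mateo in UTC: 09:55-13:50, 17:30-18:00 (subtract 1h to convert from UTC+1).
Tomás in UTC: 11:40-14:45, 15:45-16:30 (add 2h to convert from UTC-2).
Yosef in UTC: 09:45-10:15, 12:35-15:40, 17:15-18:00 (subtract 1h to convert from UTC+1).
Kira ∩ Mateo: 11:00-13:50.
Kira ∩ Mateo ∩ Tomás: 11:40-13:50.
Kira ∩ Mateo ∩ Tomás ∩ Yosef: 12:35-13:50.
The first common window of at least 20 minutes is 12:35-13:50, so the earliest start is 12:35.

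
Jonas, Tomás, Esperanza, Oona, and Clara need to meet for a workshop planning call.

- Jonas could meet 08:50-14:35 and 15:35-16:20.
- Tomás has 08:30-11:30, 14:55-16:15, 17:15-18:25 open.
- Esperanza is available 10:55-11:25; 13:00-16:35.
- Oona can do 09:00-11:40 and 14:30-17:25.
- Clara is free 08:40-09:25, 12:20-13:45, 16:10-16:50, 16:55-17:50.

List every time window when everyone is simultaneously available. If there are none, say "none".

Jonas ∩ Tomás: 08:50-11:30, 15:35-16:15.
Jonas ∩ Tomás ∩ Esperanza: 10:55-11:25, 15:35-16:15.
Jonas ∩ Tomás ∩ Esperanza ∩ Oona: 10:55-11:25, 15:35-16:15.
Jonas ∩ Tomás ∩ Esperanza ∩ Oona ∩ Clara: 16:10-16:15.
Those are the intersection windows.

16:10-16:15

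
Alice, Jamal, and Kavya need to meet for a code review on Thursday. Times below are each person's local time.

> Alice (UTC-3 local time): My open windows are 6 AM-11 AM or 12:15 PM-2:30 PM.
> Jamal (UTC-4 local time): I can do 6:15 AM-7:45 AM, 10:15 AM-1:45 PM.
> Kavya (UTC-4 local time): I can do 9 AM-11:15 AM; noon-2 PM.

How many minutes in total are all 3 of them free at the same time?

90

Alice in UTC: 09:00-14:00, 15:15-17:30 (add 3h to convert from UTC-3).
Jamal in UTC: 10:15-11:45, 14:15-17:45 (add 4h to convert from UTC-4).
Kavya in UTC: 13:00-15:15, 16:00-18:00 (add 4h to convert from UTC-4).
Alice ∩ Jamal: 10:15-11:45, 15:15-17:30.
Alice ∩ Jamal ∩ Kavya: 16:00-17:30.
So the common availability across everyone is 16:00-17:30.
That's a single block of 90 minutes.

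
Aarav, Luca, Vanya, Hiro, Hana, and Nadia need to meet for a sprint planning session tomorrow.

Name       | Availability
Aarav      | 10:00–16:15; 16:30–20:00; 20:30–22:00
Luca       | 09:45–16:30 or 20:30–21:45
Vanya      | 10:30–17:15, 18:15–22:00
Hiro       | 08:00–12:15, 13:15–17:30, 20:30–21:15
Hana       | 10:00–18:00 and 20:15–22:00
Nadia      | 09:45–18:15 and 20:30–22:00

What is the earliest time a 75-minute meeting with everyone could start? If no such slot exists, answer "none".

Aarav ∩ Luca: 10:00-16:15, 20:30-21:45.
Aarav ∩ Luca ∩ Vanya: 10:30-16:15, 20:30-21:45.
Aarav ∩ Luca ∩ Vanya ∩ Hiro: 10:30-12:15, 13:15-16:15, 20:30-21:15.
Aarav ∩ Luca ∩ Vanya ∩ Hiro ∩ Hana: 10:30-12:15, 13:15-16:15, 20:30-21:15.
Aarav ∩ Luca ∩ Vanya ∩ Hiro ∩ Hana ∩ Nadia: 10:30-12:15, 13:15-16:15, 20:30-21:15.
So the common availability across everyone is 10:30-12:15, 13:15-16:15, 20:30-21:15.
The first common window of at least 75 minutes is 10:30-12:15, so the earliest start is 10:30.

10:30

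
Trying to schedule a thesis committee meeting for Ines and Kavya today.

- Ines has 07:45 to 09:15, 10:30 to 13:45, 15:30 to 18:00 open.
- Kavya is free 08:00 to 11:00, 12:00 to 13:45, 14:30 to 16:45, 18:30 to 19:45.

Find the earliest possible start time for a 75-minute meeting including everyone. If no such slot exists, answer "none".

08:00

Ines ∩ Kavya: 08:00-09:15, 10:30-11:00, 12:00-13:45, 15:30-16:45.
So the common availability across everyone is 08:00-09:15, 10:30-11:00, 12:00-13:45, 15:30-16:45.
The first common window of at least 75 minutes is 08:00-09:15, so the earliest start is 08:00.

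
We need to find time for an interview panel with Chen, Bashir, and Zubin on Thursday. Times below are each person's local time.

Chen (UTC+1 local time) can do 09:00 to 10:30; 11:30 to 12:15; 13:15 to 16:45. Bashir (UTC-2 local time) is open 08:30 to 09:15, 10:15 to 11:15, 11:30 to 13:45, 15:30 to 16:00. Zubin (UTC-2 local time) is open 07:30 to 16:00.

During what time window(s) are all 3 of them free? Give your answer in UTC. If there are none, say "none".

Chen in UTC: 08:00-09:30, 10:30-11:15, 12:15-15:45 (subtract 1h to convert from UTC+1).
Bashir in UTC: 10:30-11:15, 12:15-13:15, 13:30-15:45, 17:30-18:00 (add 2h to convert from UTC-2).
Zubin in UTC: 09:30-18:00 (add 2h to convert from UTC-2).
Chen ∩ Bashir: 10:30-11:15, 12:15-13:15, 13:30-15:45.
Chen ∩ Bashir ∩ Zubin: 10:30-11:15, 12:15-13:15, 13:30-15:45.

10:30-11:15, 12:15-13:15, 13:30-15:45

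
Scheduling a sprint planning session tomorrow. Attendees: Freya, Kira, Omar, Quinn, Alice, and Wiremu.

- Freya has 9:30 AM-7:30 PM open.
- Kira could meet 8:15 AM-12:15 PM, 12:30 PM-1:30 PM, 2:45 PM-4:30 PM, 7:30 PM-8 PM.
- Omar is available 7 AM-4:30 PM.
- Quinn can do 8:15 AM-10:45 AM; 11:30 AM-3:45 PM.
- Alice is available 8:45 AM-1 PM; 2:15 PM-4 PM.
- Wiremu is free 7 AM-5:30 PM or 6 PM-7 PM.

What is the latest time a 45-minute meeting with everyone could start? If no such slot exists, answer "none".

Freya ∩ Kira: 09:30-12:15, 12:30-13:30, 14:45-16:30.
Freya ∩ Kira ∩ Omar: 09:30-12:15, 12:30-13:30, 14:45-16:30.
Freya ∩ Kira ∩ Omar ∩ Quinn: 09:30-10:45, 11:30-12:15, 12:30-13:30, 14:45-15:45.
Freya ∩ Kira ∩ Omar ∩ Quinn ∩ Alice: 09:30-10:45, 11:30-12:15, 12:30-13:00, 14:45-15:45.
Freya ∩ Kira ∩ Omar ∩ Quinn ∩ Alice ∩ Wiremu: 09:30-10:45, 11:30-12:15, 12:30-13:00, 14:45-15:45.
The last common window of at least 45 minutes is 14:45-15:45; a 45-minute meeting can start as late as 15:00 and still end by 15:45.

15:00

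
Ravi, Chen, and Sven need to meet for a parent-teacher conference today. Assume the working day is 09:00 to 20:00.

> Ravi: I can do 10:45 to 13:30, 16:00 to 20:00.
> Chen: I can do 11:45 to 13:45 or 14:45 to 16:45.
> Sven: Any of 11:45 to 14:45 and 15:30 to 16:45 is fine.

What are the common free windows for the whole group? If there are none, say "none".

Ravi ∩ Chen: 11:45-13:30, 16:00-16:45.
Ravi ∩ Chen ∩ Sven: 11:45-13:30, 16:00-16:45.

11:45-13:30, 16:00-16:45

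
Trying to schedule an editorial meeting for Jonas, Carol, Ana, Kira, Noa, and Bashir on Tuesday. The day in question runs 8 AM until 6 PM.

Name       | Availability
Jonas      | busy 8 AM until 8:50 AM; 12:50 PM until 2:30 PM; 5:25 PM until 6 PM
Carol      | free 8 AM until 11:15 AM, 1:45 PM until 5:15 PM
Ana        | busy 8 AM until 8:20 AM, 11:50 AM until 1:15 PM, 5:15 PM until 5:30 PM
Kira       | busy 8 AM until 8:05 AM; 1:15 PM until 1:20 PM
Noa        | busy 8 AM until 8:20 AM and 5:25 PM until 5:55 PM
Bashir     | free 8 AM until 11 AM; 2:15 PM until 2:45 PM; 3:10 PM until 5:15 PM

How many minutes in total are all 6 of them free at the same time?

Jonas free: 08:50-12:50, 14:30-17:25 (invert busy blocks within the working day).
Carol free: 08:00-11:15, 13:45-17:15.
Ana free: 08:20-11:50, 13:15-17:15, 17:30-18:00 (invert busy blocks within the working day).
Kira free: 08:05-13:15, 13:20-18:00 (invert busy blocks within the working day).
Noa free: 08:20-17:25, 17:55-18:00 (invert busy blocks within the working day).
Bashir free: 08:00-11:00, 14:15-14:45, 15:10-17:15.
Jonas ∩ Carol: 08:50-11:15, 14:30-17:15.
Jonas ∩ Carol ∩ Ana: 08:50-11:15, 14:30-17:15.
Jonas ∩ Carol ∩ Ana ∩ Kira: 08:50-11:15, 14:30-17:15.
Jonas ∩ Carol ∩ Ana ∩ Kira ∩ Noa: 08:50-11:15, 14:30-17:15.
Jonas ∩ Carol ∩ Ana ∩ Kira ∩ Noa ∩ Bashir: 08:50-11:00, 14:30-14:45, 15:10-17:15.
So the common availability across everyone is 08:50-11:00, 14:30-14:45, 15:10-17:15.
Summing the common windows: 130 + 15 + 125 = 270 minutes.

270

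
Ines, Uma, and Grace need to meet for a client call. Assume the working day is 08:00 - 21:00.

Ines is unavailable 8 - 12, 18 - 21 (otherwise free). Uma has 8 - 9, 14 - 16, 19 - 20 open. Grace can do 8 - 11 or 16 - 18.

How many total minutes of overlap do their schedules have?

0

Ines free: 12:00-18:00 (invert busy blocks within the working day).
Uma free: 08:00-09:00, 14:00-16:00, 19:00-20:00.
Grace free: 08:00-11:00, 16:00-18:00.
Ines ∩ Uma: 14:00-16:00.
Ines ∩ Uma ∩ Grace: ∅.
There is no time when everyone is free.
There is no common window, so the total is 0 minutes.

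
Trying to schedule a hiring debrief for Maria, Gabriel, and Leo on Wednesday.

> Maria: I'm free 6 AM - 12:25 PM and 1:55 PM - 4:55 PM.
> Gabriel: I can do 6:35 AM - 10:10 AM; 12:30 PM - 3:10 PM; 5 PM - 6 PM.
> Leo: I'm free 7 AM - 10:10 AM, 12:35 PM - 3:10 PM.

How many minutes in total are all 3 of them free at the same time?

265

Maria ∩ Gabriel: 06:35-10:10, 13:55-15:10.
Maria ∩ Gabriel ∩ Leo: 07:00-10:10, 13:55-15:10.
Those are the intersection windows.
Summing the common windows: 190 + 75 = 265 minutes.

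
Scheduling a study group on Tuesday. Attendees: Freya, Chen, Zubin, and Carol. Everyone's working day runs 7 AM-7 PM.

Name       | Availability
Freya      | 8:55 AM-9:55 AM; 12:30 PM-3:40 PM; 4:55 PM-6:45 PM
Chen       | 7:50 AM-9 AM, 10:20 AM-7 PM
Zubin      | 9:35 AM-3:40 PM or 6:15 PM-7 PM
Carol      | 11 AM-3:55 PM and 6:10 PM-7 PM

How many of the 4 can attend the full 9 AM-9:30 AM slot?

1

Freya can make the full 09:00-09:30 slot — that's 1.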